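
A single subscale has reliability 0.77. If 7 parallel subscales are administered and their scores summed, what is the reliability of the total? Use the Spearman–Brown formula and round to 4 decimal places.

ρ_k = kρ / (1 + (k−1)ρ) = 7·0.77 / (1 + 6·0.77) = 5.390 / 5.620 = 0.9591.

0.9591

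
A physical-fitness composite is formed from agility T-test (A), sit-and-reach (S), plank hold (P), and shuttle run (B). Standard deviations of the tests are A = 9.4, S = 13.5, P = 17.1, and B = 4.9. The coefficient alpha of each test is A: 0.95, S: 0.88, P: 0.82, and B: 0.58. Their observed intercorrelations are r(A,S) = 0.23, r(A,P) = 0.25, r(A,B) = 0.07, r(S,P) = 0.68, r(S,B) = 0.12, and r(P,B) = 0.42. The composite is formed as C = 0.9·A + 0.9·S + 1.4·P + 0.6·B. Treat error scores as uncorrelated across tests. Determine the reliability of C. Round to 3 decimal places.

0.910

Var(C) = 0.9²·9.4² + 0.9²·13.5² + 1.4²·17.1² + 0.6²·4.9² + 2·[0.81·9.4·13.5·0.23 + 1.26·9.4·17.1·0.25 + 0.54·9.4·4.9·0.07 + 1.26·13.5·17.1·0.68 + 0.54·13.5·4.9·0.12 + 0.84·17.1·4.9·0.42] = 800.961 + 615.311 = 1416.27.
Under uncorrelated errors the observed covariances equal the true-score covariances, so only the own-variance terms attenuate.
True-score variance = [0.9²·9.4²·0.95 + 0.9²·13.5²·0.88 + 1.4²·17.1²·0.82 + 0.6²·4.9²·0.58] + 615.311 = 672.875 + 615.311 = 1288.19.
Reliability = 1288.19 / 1416.27 = 0.910.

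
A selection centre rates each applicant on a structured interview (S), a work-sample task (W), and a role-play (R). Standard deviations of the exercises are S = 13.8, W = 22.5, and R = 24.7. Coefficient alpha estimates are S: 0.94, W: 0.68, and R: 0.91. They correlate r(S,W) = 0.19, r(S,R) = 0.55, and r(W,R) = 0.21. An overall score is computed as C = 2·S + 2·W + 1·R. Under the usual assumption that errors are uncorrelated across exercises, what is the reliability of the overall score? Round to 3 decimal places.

Var(C) = 2²·13.8² + 2²·22.5² + 24.7² + 2·[4·13.8·22.5·0.19 + 2·13.8·24.7·0.55 + 2·22.5·24.7·0.21] = 3396.85 + 1688.68 = 5085.53.
Because errors are independent across components, Cov(Tᵢ,Tⱼ) = Cov(Xᵢ,Xⱼ); the off-diagonal part of the true-score variance is the same as above.
True-score variance = [2²·13.8²·0.94 + 2²·22.5²·0.68 + 24.7²·0.91] + 1688.68 = 2648.24 + 1688.68 = 4336.92.
Reliability = 4336.92 / 5085.53 = 0.853.

0.853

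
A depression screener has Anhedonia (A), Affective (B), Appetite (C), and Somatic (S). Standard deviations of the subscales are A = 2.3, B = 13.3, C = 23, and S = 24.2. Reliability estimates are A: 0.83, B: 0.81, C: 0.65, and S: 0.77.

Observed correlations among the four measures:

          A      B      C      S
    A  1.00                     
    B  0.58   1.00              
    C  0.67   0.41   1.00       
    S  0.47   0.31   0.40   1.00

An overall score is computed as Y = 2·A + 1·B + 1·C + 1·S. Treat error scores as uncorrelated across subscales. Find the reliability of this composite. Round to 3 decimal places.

0.859

Var(Y) = 2²·2.3² + 13.3² + 23² + 24.2² + 2·[2·2.3·13.3·0.58 + 2·2.3·23·0.67 + 2·2.3·24.2·0.47 + 13.3·23·0.41 + 13.3·24.2·0.31 + 23·24.2·0.40] = 1312.69 + 1213.05 = 2525.74.
Because errors are independent across components, Cov(Tᵢ,Tⱼ) = Cov(Xᵢ,Xⱼ); the off-diagonal part of the true-score variance is the same as above.
True-score variance = [2²·2.3²·0.83 + 13.3²·0.81 + 23²·0.65 + 24.2²·0.77] + 1213.05 = 955.637 + 1213.05 = 2168.69.
Reliability = 2168.69 / 2525.74 = 0.859.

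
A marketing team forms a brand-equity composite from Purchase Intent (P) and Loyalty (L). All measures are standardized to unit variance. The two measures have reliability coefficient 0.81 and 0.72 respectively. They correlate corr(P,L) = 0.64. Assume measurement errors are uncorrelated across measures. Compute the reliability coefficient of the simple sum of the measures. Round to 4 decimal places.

Var(P+L) = 2 + 2·[0.64] = 2 + 1.28 = 3.28.
With uncorrelated errors the cross-covariances are all true-score covariance, so they carry over unchanged; only the diagonal terms shrink to ρᵢσᵢ².
True-score variance = [0.81 + 0.72] + 1.28 = 1.53 + 1.28 = 2.81.
Reliability = 2.81 / 3.28 = 0.8567.

0.8567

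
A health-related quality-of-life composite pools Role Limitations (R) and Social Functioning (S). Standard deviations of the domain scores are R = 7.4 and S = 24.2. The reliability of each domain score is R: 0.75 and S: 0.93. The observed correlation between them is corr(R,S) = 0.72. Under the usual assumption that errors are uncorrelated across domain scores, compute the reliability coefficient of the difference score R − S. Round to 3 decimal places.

0.857

Var(R−S) = 7.4² + 24.2² − 2·7.4·24.2·0.72 = 640.4 − 257.875 = 382.525.
With uncorrelated errors the cross-covariances are all true-score covariance, so they carry over unchanged; only the diagonal terms shrink to ρᵢσᵢ².
True-score variance = [7.4²·0.75 + 24.2²·0.93] − 257.875 = 585.715 − 257.875 = 327.84.
Reliability = 327.84 / 382.525 = 0.857.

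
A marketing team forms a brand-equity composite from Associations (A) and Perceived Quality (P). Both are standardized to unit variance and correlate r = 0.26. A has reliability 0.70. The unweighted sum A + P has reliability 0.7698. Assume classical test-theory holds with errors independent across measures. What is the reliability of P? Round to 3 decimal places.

Var(A+P) = 2 + 2·0.26 = 2.520.
True-score variance = ρ_A + ρ_P + 2·0.26, so 0.7698 = (0.70 + ρ_P + 0.52) / 2.520.
ρ_P = 0.7698·2.520 − 0.70 − 0.52 = 0.720.

0.720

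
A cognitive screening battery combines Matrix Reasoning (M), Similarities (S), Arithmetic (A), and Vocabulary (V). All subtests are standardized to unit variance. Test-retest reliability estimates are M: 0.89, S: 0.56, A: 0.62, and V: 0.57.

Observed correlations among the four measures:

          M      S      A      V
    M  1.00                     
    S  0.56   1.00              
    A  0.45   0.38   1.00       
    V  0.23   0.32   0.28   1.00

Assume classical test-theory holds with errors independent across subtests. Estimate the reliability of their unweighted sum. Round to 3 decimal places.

0.839

Var(M+S+A+V) = 4 + 2·[0.56 + 0.45 + 0.23 + 0.38 + 0.32 + 0.28] = 4 + 4.44 = 8.44.
Because errors are independent across components, Cov(Tᵢ,Tⱼ) = Cov(Xᵢ,Xⱼ); the off-diagonal part of the true-score variance is the same as above.
True-score variance = [0.89 + 0.56 + 0.62 + 0.57] + 4.44 = 2.64 + 4.44 = 7.08.
Reliability = 7.08 / 8.44 = 0.839.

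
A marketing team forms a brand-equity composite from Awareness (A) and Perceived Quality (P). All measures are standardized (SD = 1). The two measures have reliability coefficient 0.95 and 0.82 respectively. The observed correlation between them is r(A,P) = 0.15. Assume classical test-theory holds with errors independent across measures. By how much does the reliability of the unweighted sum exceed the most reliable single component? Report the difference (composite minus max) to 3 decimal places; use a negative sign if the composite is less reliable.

Var(sum) = 2 + 0.3 = 2.3; true-score variance = 1.77 + 0.3 = 2.07; composite reliability = 0.9000.
Max component reliability = 0.9500.
Difference = 0.9000 − 0.9500 = -0.050.

-0.050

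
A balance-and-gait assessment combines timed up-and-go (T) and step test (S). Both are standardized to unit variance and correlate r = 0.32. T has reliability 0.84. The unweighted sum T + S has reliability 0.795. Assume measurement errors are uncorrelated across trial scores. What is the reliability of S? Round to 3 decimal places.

Var(T+S) = 2 + 2·0.32 = 2.640.
True-score variance = ρ_T + ρ_S + 2·0.32, so 0.795 = (0.84 + ρ_S + 0.64) / 2.640.
ρ_S = 0.795·2.640 − 0.84 − 0.64 = 0.619.

0.619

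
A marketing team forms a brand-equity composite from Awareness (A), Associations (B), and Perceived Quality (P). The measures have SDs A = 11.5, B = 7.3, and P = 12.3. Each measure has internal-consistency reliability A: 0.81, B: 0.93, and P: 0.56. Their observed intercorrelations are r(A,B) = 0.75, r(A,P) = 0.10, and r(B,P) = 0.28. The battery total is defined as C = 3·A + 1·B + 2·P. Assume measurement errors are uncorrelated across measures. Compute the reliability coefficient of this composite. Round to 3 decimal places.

0.801

Var(C) = 3²·11.5² + 7.3² + 2²·12.3² + 2·[3·11.5·7.3·0.75 + 6·11.5·12.3·0.10 + 2·7.3·12.3·0.28] = 1848.7 + 648.08 = 2496.78.
Under uncorrelated errors the observed covariances equal the true-score covariances, so only the own-variance terms attenuate.
True-score variance = [3²·11.5²·0.81 + 7.3²·0.93 + 2²·12.3²·0.56] + 648.08 = 1352.55 + 648.08 = 2000.63.
Reliability = 2000.63 / 2496.78 = 0.801.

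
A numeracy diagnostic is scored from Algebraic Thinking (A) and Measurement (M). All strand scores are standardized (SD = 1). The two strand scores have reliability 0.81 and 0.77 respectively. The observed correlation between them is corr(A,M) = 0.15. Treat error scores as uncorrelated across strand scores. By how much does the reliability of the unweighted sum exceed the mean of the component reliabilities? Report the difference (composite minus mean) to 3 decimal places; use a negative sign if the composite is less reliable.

Var(sum) = 2 + 0.3 = 2.3; true-score variance = 1.58 + 0.3 = 1.88; composite reliability = 0.8174.
Mean component reliability = 0.7900.
Difference = 0.8174 − 0.7900 = 0.027.

0.027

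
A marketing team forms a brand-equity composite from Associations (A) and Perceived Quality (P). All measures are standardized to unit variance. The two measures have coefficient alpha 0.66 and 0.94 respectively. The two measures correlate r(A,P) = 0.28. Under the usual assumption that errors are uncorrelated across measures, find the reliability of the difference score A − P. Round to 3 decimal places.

0.722

Var(A−P) = 1 + 1 − 2·0.28 = 2 − 0.56 = 1.44.
Because errors are independent across components, Cov(Tᵢ,Tⱼ) = Cov(Xᵢ,Xⱼ); the off-diagonal part of the true-score variance is the same as above.
True-score variance = [0.66 + 0.94] − 0.56 = 1.6 − 0.56 = 1.04.
Reliability = 1.04 / 1.44 = 0.722.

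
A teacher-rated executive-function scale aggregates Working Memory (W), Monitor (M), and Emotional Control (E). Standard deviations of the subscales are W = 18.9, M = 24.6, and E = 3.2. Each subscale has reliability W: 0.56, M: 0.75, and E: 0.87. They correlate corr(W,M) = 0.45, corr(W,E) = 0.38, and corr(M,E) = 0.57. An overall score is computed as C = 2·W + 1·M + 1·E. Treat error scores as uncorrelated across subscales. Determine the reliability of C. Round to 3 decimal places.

0.745

Var(C) = 2²·18.9² + 24.6² + 3.2² + 2·[2·18.9·24.6·0.45 + 2·18.9·3.2·0.38 + 24.6·3.2·0.57] = 2044.24 + 1018.56 = 3062.8.
Because errors are independent across components, Cov(Tᵢ,Tⱼ) = Cov(Xᵢ,Xⱼ); the off-diagonal part of the true-score variance is the same as above.
True-score variance = [2²·18.9²·0.56 + 24.6²·0.75 + 3.2²·0.87] + 1018.56 = 1262.93 + 1018.56 = 2281.49.
Reliability = 2281.49 / 3062.8 = 0.745.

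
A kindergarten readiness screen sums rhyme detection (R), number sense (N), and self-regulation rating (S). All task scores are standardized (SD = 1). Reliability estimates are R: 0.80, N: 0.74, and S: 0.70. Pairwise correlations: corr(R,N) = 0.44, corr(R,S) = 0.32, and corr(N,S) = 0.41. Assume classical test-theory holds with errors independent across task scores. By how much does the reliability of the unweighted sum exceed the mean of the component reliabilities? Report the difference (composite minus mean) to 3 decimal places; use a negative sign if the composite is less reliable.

0.111

Var(sum) = 3 + 2.34 = 5.34; true-score variance = 2.24 + 2.34 = 4.58; composite reliability = 0.8577.
Mean component reliability = 0.7467.
Difference = 0.8577 − 0.7467 = 0.111.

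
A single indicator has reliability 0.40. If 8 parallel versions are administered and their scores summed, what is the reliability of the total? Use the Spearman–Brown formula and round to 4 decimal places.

ρ_k = kρ / (1 + (k−1)ρ) = 8·0.40 / (1 + 7·0.40) = 3.200 / 3.800 = 0.8421.

0.8421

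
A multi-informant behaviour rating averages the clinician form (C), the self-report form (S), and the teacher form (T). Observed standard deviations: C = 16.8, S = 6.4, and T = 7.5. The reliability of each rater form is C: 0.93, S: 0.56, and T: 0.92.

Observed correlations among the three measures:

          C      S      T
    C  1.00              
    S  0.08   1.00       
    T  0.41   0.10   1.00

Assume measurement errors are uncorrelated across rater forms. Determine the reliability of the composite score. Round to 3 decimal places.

Var(C+S+T) = 16.8² + 6.4² + 7.5² + 2·[16.8·6.4·0.08 + 16.8·7.5·0.41 + 6.4·7.5·0.10] = 379.45 + 130.123 = 509.573.
Because errors are independent across components, Cov(Tᵢ,Tⱼ) = Cov(Xᵢ,Xⱼ); the off-diagonal part of the true-score variance is the same as above.
True-score variance = [16.8²·0.93 + 6.4²·0.56 + 7.5²·0.92] + 130.123 = 337.171 + 130.123 = 467.294.
Reliability = 467.294 / 509.573 = 0.917.

0.917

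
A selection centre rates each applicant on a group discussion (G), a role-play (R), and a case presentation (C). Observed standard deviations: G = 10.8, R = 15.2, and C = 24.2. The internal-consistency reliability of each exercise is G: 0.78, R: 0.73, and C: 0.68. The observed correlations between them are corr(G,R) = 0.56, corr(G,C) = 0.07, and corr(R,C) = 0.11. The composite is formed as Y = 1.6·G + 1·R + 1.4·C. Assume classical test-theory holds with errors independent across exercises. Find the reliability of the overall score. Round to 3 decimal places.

Var(Y) = 1.6²·10.8² + 15.2² + 1.4²·24.2² + 2·[1.6·10.8·15.2·0.56 + 2.24·10.8·24.2·0.07 + 1.4·15.2·24.2·0.11] = 1677.49 + 489.432 = 2166.92.
With uncorrelated errors the cross-covariances are all true-score covariance, so they carry over unchanged; only the diagonal terms shrink to ρᵢσᵢ².
True-score variance = [1.6²·10.8²·0.78 + 15.2²·0.73 + 1.4²·24.2²·0.68] + 489.432 = 1182.11 + 489.432 = 1671.54.
Reliability = 1671.54 / 2166.92 = 0.771.

0.771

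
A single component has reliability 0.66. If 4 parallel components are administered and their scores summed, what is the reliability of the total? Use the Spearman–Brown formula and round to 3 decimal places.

0.886

ρ_k = kρ / (1 + (k−1)ρ) = 4·0.66 / (1 + 3·0.66) = 2.640 / 2.980 = 0.886.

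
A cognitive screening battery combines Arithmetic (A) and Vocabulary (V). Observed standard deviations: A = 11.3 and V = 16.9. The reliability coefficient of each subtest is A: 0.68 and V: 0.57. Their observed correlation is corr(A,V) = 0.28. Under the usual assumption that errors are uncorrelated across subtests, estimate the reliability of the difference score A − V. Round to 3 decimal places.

Var(A−V) = 11.3² + 16.9² − 2·11.3·16.9·0.28 = 413.3 − 106.943 = 306.357.
Because errors are independent across components, Cov(Tᵢ,Tⱼ) = Cov(Xᵢ,Xⱼ); the off-diagonal part of the true-score variance is the same as above.
True-score variance = [11.3²·0.68 + 16.9²·0.57] − 106.943 = 249.627 − 106.943 = 142.684.
Reliability = 142.684 / 306.357 = 0.466.

0.466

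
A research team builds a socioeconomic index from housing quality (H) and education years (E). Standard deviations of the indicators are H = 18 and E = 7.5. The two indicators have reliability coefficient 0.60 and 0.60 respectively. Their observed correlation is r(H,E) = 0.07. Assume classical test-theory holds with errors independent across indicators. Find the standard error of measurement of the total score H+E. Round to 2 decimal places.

Var(total) = 380.25 + 18.9 = 399.15.
True-score variance = 228.15 + 18.9 = 247.05, so reliability = 0.6189.
Error variance = 399.15 − 247.05 = 152.1; SEM = √152.1 = 12.33.

12.33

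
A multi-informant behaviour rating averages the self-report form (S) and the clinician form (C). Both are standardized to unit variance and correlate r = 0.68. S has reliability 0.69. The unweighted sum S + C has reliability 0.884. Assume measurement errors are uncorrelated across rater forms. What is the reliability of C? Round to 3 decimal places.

Var(S+C) = 2 + 2·0.68 = 3.360.
True-score variance = ρ_S + ρ_C + 2·0.68, so 0.884 = (0.69 + ρ_C + 1.36) / 3.360.
ρ_C = 0.884·3.360 − 0.69 − 1.36 = 0.920.

0.920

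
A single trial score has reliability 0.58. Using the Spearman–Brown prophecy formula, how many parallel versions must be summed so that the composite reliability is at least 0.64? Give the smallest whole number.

2

k ≥ ρ*(1−ρ₁)/(ρ₁(1−ρ*)) = 0.64·0.42 / (0.58·0.36) = 1.287.
Smallest integer k = 2.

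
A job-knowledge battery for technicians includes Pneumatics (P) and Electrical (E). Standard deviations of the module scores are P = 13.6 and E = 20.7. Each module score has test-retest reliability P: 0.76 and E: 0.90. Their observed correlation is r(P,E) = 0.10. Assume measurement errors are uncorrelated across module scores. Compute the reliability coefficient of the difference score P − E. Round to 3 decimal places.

Var(P−E) = 13.6² + 20.7² − 2·13.6·20.7·0.10 = 613.45 − 56.304 = 557.146.
Because errors are independent across components, Cov(Tᵢ,Tⱼ) = Cov(Xᵢ,Xⱼ); the off-diagonal part of the true-score variance is the same as above.
True-score variance = [13.6²·0.76 + 20.7²·0.90] − 56.304 = 526.211 − 56.304 = 469.907.
Reliability = 469.907 / 557.146 = 0.843.

0.843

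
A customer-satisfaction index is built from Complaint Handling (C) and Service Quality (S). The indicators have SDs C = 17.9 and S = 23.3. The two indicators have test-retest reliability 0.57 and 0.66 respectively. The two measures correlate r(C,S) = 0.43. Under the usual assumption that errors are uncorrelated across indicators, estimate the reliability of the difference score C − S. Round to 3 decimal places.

0.361

Var(C−S) = 17.9² + 23.3² − 2·17.9·23.3·0.43 = 863.3 − 358.68 = 504.62.
Under uncorrelated errors the observed covariances equal the true-score covariances, so only the own-variance terms attenuate.
True-score variance = [17.9²·0.57 + 23.3²·0.66] − 358.68 = 540.941 − 358.68 = 182.261.
Reliability = 182.261 / 504.62 = 0.361.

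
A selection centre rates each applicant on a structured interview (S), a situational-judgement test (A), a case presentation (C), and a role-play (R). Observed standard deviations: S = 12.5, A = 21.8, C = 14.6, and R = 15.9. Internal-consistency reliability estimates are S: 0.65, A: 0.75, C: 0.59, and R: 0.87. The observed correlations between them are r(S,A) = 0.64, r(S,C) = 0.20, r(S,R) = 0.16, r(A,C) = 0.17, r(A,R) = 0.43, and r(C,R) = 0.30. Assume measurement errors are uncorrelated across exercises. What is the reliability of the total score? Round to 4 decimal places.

0.8620

Var(S+A+C+R) = 12.5² + 21.8² + 14.6² + 15.9² + 2·[12.5·21.8·0.64 + 12.5·14.6·0.20 + 12.5·15.9·0.16 + 21.8·14.6·0.17 + 21.8·15.9·0.43 + 14.6·15.9·0.30] = 1097.46 + 1030.99 = 2128.45.
Because errors are independent across components, Cov(Tᵢ,Tⱼ) = Cov(Xᵢ,Xⱼ); the off-diagonal part of the true-score variance is the same as above.
True-score variance = [12.5²·0.65 + 21.8²·0.75 + 14.6²·0.59 + 15.9²·0.87] + 1030.99 = 803.702 + 1030.99 = 1834.69.
Reliability = 1834.69 / 2128.45 = 0.8620.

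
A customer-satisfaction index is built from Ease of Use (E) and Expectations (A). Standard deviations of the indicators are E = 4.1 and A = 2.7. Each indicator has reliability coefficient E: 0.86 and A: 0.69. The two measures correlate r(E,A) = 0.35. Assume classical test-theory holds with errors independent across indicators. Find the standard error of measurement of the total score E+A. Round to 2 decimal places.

2.15

Var(total) = 24.1 + 7.749 = 31.849.
True-score variance = 19.4867 + 7.749 = 27.2357, so reliability = 0.8552.
Error variance = 31.849 − 27.2357 = 4.6133; SEM = √4.6133 = 2.15.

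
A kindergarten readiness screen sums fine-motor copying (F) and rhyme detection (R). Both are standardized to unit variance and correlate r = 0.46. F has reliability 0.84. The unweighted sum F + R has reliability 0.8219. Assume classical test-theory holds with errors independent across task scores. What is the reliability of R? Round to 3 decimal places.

Var(F+R) = 2 + 2·0.46 = 2.920.
True-score variance = ρ_F + ρ_R + 2·0.46, so 0.8219 = (0.84 + ρ_R + 0.92) / 2.920.
ρ_R = 0.8219·2.920 − 0.84 − 0.92 = 0.640.

0.640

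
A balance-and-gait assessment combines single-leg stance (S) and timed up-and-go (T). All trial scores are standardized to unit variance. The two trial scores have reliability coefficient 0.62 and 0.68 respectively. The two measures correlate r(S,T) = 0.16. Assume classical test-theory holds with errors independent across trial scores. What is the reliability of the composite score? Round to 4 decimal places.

0.6983

Var(S+T) = 2 + 2·[0.16] = 2 + 0.32 = 2.32.
Under uncorrelated errors the observed covariances equal the true-score covariances, so only the own-variance terms attenuate.
True-score variance = [0.62 + 0.68] + 0.32 = 1.3 + 0.32 = 1.62.
Reliability = 1.62 / 2.32 = 0.6983.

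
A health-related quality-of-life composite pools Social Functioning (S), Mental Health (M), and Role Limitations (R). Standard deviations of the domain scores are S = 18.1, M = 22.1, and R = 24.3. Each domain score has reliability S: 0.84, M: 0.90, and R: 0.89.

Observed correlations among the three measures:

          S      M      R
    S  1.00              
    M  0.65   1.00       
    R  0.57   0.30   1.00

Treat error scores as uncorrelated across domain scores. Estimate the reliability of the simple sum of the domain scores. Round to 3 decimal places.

Var(S+M+R) = 18.1² + 22.1² + 24.3² + 2·[18.1·22.1·0.65 + 18.1·24.3·0.57 + 22.1·24.3·0.30] = 1406.51 + 1343.64 = 2750.15.
With uncorrelated errors the cross-covariances are all true-score covariance, so they carry over unchanged; only the diagonal terms shrink to ρᵢσᵢ².
True-score variance = [18.1²·0.84 + 22.1²·0.90 + 24.3²·0.89] + 1343.64 = 1240.3 + 1343.64 = 2583.93.
Reliability = 2583.93 / 2750.15 = 0.940.

0.940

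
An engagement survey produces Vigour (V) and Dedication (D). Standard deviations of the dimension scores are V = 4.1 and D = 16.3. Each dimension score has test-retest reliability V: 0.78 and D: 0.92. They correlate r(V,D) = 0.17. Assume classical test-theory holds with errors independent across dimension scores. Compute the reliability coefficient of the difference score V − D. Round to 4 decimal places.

0.9039

Var(V−D) = 4.1² + 16.3² − 2·4.1·16.3·0.17 = 282.5 − 22.7222 = 259.778.
With uncorrelated errors the cross-covariances are all true-score covariance, so they carry over unchanged; only the diagonal terms shrink to ρᵢσᵢ².
True-score variance = [4.1²·0.78 + 16.3²·0.92] − 22.7222 = 257.547 − 22.7222 = 234.824.
Reliability = 234.824 / 259.778 = 0.9039.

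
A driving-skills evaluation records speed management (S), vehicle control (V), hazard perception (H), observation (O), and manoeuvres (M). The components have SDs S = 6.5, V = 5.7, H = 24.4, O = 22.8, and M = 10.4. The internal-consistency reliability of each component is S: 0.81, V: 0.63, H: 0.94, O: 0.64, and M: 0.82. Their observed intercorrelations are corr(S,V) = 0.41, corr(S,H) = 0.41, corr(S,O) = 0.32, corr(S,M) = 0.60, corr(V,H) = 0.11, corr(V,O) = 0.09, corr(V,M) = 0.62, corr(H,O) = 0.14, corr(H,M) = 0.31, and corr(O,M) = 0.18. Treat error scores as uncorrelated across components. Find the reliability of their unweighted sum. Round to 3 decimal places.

Var(S+V+H+O+M) = 6.5² + 5.7² + 24.4² + 22.8² + 10.4² + 2·[6.5·5.7·0.41 + 6.5·24.4·0.41 + 6.5·22.8·0.32 + 6.5·10.4·0.60 + 5.7·24.4·0.11 + 5.7·22.8·0.09 + 5.7·10.4·0.62 + 24.4·22.8·0.14 + 24.4·10.4·0.31 + 22.8·10.4·0.18] = 1298.1 + 862.363 = 2160.46.
With uncorrelated errors the cross-covariances are all true-score covariance, so they carry over unchanged; only the diagonal terms shrink to ρᵢσᵢ².
True-score variance = [6.5²·0.81 + 5.7²·0.63 + 24.4²·0.94 + 22.8²·0.64 + 10.4²·0.82] + 862.363 = 1035.72 + 862.363 = 1898.08.
Reliability = 1898.08 / 2160.46 = 0.879.

0.879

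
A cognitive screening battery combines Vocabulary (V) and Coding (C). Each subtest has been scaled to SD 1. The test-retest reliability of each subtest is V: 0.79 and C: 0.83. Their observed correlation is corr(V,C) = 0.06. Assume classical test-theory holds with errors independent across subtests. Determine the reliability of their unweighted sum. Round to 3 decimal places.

Var(V+C) = 2 + 2·[0.06] = 2 + 0.12 = 2.12.
Under uncorrelated errors the observed covariances equal the true-score covariances, so only the own-variance terms attenuate.
True-score variance = [0.79 + 0.83] + 0.12 = 1.62 + 0.12 = 1.74.
Reliability = 1.74 / 2.12 = 0.821.

0.821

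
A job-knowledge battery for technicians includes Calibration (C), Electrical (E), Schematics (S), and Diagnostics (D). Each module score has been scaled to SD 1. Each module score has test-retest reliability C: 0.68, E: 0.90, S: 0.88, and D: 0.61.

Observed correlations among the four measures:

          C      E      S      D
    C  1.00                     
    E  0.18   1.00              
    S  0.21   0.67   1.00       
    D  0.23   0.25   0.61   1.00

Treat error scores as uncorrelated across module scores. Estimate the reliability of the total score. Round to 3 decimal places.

0.888

Var(C+E+S+D) = 4 + 2·[0.18 + 0.21 + 0.23 + 0.67 + 0.25 + 0.61] = 4 + 4.3 = 8.3.
Under uncorrelated errors the observed covariances equal the true-score covariances, so only the own-variance terms attenuate.
True-score variance = [0.68 + 0.90 + 0.88 + 0.61] + 4.3 = 3.07 + 4.3 = 7.37.
Reliability = 7.37 / 8.3 = 0.888.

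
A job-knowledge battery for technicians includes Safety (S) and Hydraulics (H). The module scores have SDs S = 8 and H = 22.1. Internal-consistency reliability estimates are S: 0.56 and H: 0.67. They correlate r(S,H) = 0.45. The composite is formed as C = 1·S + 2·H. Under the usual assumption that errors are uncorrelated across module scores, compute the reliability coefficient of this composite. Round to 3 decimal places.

Var(C) = 8² + 2²·22.1² + 2·[2·8·22.1·0.45] = 2017.64 + 318.24 = 2335.88.
Under uncorrelated errors the observed covariances equal the true-score covariances, so only the own-variance terms attenuate.
True-score variance = [8²·0.56 + 2²·22.1²·0.67] + 318.24 = 1344.78 + 318.24 = 1663.02.
Reliability = 1663.02 / 2335.88 = 0.712.

0.712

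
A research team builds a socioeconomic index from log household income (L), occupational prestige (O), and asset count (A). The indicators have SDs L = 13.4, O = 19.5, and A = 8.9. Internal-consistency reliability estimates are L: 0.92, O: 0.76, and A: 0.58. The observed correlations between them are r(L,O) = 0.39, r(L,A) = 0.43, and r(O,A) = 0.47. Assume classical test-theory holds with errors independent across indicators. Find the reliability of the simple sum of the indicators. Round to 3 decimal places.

0.875

Var(L+O+A) = 13.4² + 19.5² + 8.9² + 2·[13.4·19.5·0.39 + 13.4·8.9·0.43 + 19.5·8.9·0.47] = 639.02 + 469.515 = 1108.53.
Because errors are independent across components, Cov(Tᵢ,Tⱼ) = Cov(Xᵢ,Xⱼ); the off-diagonal part of the true-score variance is the same as above.
True-score variance = [13.4²·0.92 + 19.5²·0.76 + 8.9²·0.58] + 469.515 = 500.127 + 469.515 = 969.642.
Reliability = 969.642 / 1108.53 = 0.875.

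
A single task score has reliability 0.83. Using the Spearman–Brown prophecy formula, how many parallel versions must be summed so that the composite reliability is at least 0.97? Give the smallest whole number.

7

k ≥ ρ*(1−ρ₁)/(ρ₁(1−ρ*)) = 0.97·0.17 / (0.83·0.03) = 6.622.
Smallest integer k = 7.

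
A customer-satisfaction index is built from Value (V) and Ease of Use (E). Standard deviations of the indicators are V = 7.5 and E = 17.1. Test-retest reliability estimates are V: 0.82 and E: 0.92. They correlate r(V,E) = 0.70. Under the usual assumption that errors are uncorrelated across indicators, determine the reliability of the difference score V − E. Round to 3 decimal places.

Var(V−E) = 7.5² + 17.1² − 2·7.5·17.1·0.70 = 348.66 − 179.55 = 169.11.
Under uncorrelated errors the observed covariances equal the true-score covariances, so only the own-variance terms attenuate.
True-score variance = [7.5²·0.82 + 17.1²·0.92] − 179.55 = 315.142 − 179.55 = 135.592.
Reliability = 135.592 / 169.11 = 0.802.

0.802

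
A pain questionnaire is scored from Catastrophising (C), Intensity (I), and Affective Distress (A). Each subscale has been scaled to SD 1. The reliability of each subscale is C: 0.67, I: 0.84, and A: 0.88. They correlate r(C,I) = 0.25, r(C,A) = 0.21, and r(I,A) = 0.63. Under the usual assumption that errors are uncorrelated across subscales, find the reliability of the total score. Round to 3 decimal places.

Var(C+I+A) = 3 + 2·[0.25 + 0.21 + 0.63] = 3 + 2.18 = 5.18.
Under uncorrelated errors the observed covariances equal the true-score covariances, so only the own-variance terms attenuate.
True-score variance = [0.67 + 0.84 + 0.88] + 2.18 = 2.39 + 2.18 = 4.57.
Reliability = 4.57 / 5.18 = 0.882.

0.882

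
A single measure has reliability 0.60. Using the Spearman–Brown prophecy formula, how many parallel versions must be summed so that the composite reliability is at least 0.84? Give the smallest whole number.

k ≥ ρ*(1−ρ₁)/(ρ₁(1−ρ*)) = 0.84·0.40 / (0.60·0.16) = 3.500.
Smallest integer k = 4.

4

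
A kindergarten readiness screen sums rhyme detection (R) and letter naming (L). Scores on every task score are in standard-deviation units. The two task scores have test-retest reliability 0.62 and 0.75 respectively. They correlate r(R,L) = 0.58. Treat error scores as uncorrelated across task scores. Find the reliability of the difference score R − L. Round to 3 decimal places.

Var(R−L) = 1 + 1 − 2·0.58 = 2 − 1.16 = 0.84.
Because errors are independent across components, Cov(Tᵢ,Tⱼ) = Cov(Xᵢ,Xⱼ); the off-diagonal part of the true-score variance is the same as above.
True-score variance = [0.62 + 0.75] − 1.16 = 1.37 − 1.16 = 0.21.
Reliability = 0.21 / 0.84 = 0.250.

0.250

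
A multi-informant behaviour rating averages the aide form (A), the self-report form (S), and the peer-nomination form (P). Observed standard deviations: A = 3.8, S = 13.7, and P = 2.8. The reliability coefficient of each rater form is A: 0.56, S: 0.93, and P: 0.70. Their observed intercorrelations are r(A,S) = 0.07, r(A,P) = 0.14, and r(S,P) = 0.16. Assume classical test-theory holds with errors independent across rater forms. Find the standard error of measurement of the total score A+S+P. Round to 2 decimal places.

4.67

Var(total) = 209.97 + 22.5428 = 232.513.
True-score variance = 188.126 + 22.5428 = 210.669, so reliability = 0.9061.
Error variance = 232.513 − 210.669 = 21.8439; SEM = √21.8439 = 4.67.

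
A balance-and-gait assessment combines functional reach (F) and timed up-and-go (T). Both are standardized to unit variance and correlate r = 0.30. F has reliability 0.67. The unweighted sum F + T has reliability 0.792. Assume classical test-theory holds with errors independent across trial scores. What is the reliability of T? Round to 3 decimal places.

Var(F+T) = 2 + 2·0.30 = 2.600.
True-score variance = ρ_F + ρ_T + 2·0.30, so 0.792 = (0.67 + ρ_T + 0.60) / 2.600.
ρ_T = 0.792·2.600 − 0.67 − 0.60 = 0.789.

0.789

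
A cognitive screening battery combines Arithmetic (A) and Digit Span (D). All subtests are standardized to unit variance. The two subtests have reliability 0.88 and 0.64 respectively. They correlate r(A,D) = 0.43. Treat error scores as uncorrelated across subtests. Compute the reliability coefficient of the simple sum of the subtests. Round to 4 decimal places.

Var(A+D) = 2 + 2·[0.43] = 2 + 0.86 = 2.86.
Under uncorrelated errors the observed covariances equal the true-score covariances, so only the own-variance terms attenuate.
True-score variance = [0.88 + 0.64] + 0.86 = 1.52 + 0.86 = 2.38.
Reliability = 2.38 / 2.86 = 0.8322.

0.8322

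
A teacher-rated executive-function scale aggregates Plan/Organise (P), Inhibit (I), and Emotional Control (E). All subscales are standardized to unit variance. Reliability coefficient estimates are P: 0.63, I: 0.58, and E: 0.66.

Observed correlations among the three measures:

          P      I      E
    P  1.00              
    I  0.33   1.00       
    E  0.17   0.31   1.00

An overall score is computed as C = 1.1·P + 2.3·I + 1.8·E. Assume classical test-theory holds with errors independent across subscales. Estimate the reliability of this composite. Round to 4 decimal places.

0.7426

Var(C) = 1.1² + 2.3² + 1.8² + 2·[2.53·0.33 + 1.98·0.17 + 4.14·0.31] = 9.74 + 4.9098 = 14.6498.
Because errors are independent across components, Cov(Tᵢ,Tⱼ) = Cov(Xᵢ,Xⱼ); the off-diagonal part of the true-score variance is the same as above.
True-score variance = [1.1²·0.63 + 2.3²·0.58 + 1.8²·0.66] + 4.9098 = 5.9689 + 4.9098 = 10.8787.
Reliability = 10.8787 / 14.6498 = 0.7426.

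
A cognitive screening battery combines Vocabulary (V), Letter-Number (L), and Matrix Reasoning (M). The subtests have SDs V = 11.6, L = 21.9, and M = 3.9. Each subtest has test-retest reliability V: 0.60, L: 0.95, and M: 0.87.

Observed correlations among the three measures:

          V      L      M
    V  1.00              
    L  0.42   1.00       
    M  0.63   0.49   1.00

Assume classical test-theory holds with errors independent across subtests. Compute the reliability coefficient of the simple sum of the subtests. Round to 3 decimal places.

0.919

Var(V+L+M) = 11.6² + 21.9² + 3.9² + 2·[11.6·21.9·0.42 + 11.6·3.9·0.63 + 21.9·3.9·0.49] = 629.38 + 354.098 = 983.478.
Under uncorrelated errors the observed covariances equal the true-score covariances, so only the own-variance terms attenuate.
True-score variance = [11.6²·0.60 + 21.9²·0.95 + 3.9²·0.87] + 354.098 = 549.598 + 354.098 = 903.696.
Reliability = 903.696 / 983.478 = 0.919.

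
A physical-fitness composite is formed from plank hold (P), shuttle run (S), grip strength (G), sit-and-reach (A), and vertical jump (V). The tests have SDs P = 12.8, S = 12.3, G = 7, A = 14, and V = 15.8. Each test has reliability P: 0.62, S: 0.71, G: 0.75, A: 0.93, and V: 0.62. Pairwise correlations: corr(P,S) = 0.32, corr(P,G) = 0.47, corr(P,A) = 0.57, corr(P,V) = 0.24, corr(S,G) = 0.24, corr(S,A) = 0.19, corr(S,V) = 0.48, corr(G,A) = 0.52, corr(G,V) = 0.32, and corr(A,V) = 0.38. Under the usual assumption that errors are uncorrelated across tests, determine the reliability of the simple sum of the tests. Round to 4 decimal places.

0.8824

Var(P+S+G+A+V) = 12.8² + 12.3² + 7² + 14² + 15.8² + 2·[12.8·12.3·0.32 + 12.8·7·0.47 + 12.8·14·0.57 + 12.8·15.8·0.24 + 12.3·7·0.24 + 12.3·14·0.19 + 12.3·15.8·0.48 + 7·14·0.52 + 7·15.8·0.32 + 14·15.8·0.38] = 809.77 + 1120.5 = 1930.27.
With uncorrelated errors the cross-covariances are all true-score covariance, so they carry over unchanged; only the diagonal terms shrink to ρᵢσᵢ².
True-score variance = [12.8²·0.62 + 12.3²·0.71 + 7²·0.75 + 14²·0.93 + 15.8²·0.62] + 1120.5 = 582.803 + 1120.5 = 1703.3.
Reliability = 1703.3 / 1930.27 = 0.8824.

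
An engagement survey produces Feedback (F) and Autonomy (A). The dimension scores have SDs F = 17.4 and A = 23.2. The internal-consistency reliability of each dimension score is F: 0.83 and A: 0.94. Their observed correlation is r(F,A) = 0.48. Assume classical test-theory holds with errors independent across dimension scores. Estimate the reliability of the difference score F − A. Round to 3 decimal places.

0.815

Var(F−A) = 17.4² + 23.2² − 2·17.4·23.2·0.48 = 841 − 387.533 = 453.467.
Under uncorrelated errors the observed covariances equal the true-score covariances, so only the own-variance terms attenuate.
True-score variance = [17.4²·0.83 + 23.2²·0.94] − 387.533 = 757.236 − 387.533 = 369.704.
Reliability = 369.704 / 453.467 = 0.815.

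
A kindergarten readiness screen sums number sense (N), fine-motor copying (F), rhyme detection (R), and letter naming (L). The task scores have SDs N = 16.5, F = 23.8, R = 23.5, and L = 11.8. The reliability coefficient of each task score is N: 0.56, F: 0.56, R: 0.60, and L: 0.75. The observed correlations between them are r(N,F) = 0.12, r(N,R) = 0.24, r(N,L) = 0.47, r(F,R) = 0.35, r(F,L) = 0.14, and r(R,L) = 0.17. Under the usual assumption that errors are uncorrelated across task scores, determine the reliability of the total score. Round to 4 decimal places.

Var(N+F+R+L) = 16.5² + 23.8² + 23.5² + 11.8² + 2·[16.5·23.8·0.12 + 16.5·23.5·0.24 + 16.5·11.8·0.47 + 23.8·23.5·0.35 + 23.8·11.8·0.14 + 23.5·11.8·0.17] = 1530.18 + 1027.81 = 2557.99.
With uncorrelated errors the cross-covariances are all true-score covariance, so they carry over unchanged; only the diagonal terms shrink to ρᵢσᵢ².
True-score variance = [16.5²·0.56 + 23.8²·0.56 + 23.5²·0.60 + 11.8²·0.75] + 1027.81 = 905.446 + 1027.81 = 1933.26.
Reliability = 1933.26 / 2557.99 = 0.7558.

0.7558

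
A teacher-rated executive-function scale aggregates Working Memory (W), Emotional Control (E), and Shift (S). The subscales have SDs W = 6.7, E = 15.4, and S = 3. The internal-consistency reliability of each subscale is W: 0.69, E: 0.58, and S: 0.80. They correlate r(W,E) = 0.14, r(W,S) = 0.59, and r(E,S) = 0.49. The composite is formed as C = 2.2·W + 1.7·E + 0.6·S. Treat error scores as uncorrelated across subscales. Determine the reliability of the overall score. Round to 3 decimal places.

0.674

Var(C) = 2.2²·6.7² + 1.7²·15.4² + 0.6²·3² + 2·[3.74·6.7·15.4·0.14 + 1.32·6.7·3·0.59 + 1.02·15.4·3·0.49] = 905.9 + 185.539 = 1091.44.
Under uncorrelated errors the observed covariances equal the true-score covariances, so only the own-variance terms attenuate.
True-score variance = [2.2²·6.7²·0.69 + 1.7²·15.4²·0.58 + 0.6²·3²·0.80] + 185.539 = 550.034 + 185.539 = 735.574.
Reliability = 735.574 / 1091.44 = 0.674.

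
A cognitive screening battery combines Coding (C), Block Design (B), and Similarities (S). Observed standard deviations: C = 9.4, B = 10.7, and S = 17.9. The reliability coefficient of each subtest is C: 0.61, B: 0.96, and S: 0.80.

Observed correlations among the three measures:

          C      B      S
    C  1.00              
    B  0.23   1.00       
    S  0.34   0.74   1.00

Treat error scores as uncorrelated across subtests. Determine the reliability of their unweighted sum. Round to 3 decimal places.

Var(C+B+S) = 9.4² + 10.7² + 17.9² + 2·[9.4·10.7·0.23 + 9.4·17.9·0.34 + 10.7·17.9·0.74] = 523.26 + 444.148 = 967.408.
Because errors are independent across components, Cov(Tᵢ,Tⱼ) = Cov(Xᵢ,Xⱼ); the off-diagonal part of the true-score variance is the same as above.
True-score variance = [9.4²·0.61 + 10.7²·0.96 + 17.9²·0.80] + 444.148 = 420.138 + 444.148 = 864.286.
Reliability = 864.286 / 967.408 = 0.893.

0.893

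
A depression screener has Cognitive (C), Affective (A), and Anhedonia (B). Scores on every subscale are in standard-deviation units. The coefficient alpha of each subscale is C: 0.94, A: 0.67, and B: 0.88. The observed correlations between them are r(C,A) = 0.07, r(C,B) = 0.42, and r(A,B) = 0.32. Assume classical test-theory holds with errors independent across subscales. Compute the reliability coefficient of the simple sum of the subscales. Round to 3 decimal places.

0.890

Var(C+A+B) = 3 + 2·[0.07 + 0.42 + 0.32] = 3 + 1.62 = 4.62.
With uncorrelated errors the cross-covariances are all true-score covariance, so they carry over unchanged; only the diagonal terms shrink to ρᵢσᵢ².
True-score variance = [0.94 + 0.67 + 0.88] + 1.62 = 2.49 + 1.62 = 4.11.
Reliability = 4.11 / 4.62 = 0.890.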